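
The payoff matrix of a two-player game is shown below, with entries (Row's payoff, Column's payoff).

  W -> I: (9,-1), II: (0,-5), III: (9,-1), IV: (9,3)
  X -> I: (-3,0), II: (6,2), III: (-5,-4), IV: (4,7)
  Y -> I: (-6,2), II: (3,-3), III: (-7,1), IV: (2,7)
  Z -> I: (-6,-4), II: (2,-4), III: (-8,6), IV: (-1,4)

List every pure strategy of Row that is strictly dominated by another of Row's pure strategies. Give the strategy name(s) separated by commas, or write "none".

W is not dominated — it holds its own against X at I (9>-3); Y at I (9>-6); Z at I (9>-6).
X: no other strategy beats it everywhere (W at II (6>0); Y at I (-3>-6); Z at I (-3>-6)).
Y is strictly dominated by X (I: -3>-6, II: 6>3, III: -5>-7, IV: 4>2).
X strictly dominates Z — I: -3>-6, II: 6>2, III: -5>-8, IV: 4>-1.

Y, Z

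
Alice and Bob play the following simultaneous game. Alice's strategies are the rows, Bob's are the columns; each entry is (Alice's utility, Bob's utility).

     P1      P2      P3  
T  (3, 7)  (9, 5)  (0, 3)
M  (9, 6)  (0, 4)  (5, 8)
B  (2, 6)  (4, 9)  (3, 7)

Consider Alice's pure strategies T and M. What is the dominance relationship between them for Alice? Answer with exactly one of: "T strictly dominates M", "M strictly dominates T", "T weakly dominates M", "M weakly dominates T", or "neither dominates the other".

neither dominates the other

Compare T to M across each opponent action: P1: 3<9, P2: 9>0, P3: 0<5.
T does better at P2 but worse at P1, P3; neither strategy dominates the other.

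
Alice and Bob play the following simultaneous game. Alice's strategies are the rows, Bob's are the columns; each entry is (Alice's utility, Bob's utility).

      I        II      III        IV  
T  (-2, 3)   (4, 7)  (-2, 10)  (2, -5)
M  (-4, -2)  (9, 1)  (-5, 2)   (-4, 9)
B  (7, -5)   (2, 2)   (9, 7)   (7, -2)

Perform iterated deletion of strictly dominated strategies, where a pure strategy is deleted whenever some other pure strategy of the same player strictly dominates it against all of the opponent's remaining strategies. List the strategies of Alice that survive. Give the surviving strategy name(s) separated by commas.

B

Bob's strategy I is strictly dominated by II (T: 7>3, M: 1>-2, B: 2>-5) and is removed.
Column II is eliminated: III beats it against every remaining row (T: 10>7, M: 2>1, B: 7>2).
For Alice, B strictly dominates T on the remaining columns (III: 9>-2, IV: 7>2); eliminate T.
Row M is eliminated: B beats it against every remaining column (III: 9>-5, IV: 7>-4).
For Bob, III strictly dominates IV on the remaining rows (B: 7>-2); eliminate IV.
Among the remaining strategies, none is strictly dominated by another pure strategy of the same player, so the elimination stops.
Surviving strategies — Alice: {B}; Bob: {III}.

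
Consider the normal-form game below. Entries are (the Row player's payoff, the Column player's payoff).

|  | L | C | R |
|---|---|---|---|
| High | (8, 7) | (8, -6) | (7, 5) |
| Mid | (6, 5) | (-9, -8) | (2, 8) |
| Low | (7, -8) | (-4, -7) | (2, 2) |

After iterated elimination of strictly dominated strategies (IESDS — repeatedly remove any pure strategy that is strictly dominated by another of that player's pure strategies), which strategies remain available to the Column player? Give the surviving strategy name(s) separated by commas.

The Row player's strategy Mid is strictly dominated by High (L: 8>6, C: 8>-9, R: 7>2) and is removed.
The Row player's strategy Low is strictly dominated by High (L: 8>7, C: 8>-4, R: 7>2) and is removed.
Column C is eliminated: L beats it against every remaining row (High: 7>-6).
For the Column player, L strictly dominates R on the remaining rows (High: 7>5); eliminate R.
Among the remaining strategies, none is strictly dominated by another pure strategy of the same player, so the elimination stops.
Surviving strategies — the Row player: {High}; the Column player: {L}.

L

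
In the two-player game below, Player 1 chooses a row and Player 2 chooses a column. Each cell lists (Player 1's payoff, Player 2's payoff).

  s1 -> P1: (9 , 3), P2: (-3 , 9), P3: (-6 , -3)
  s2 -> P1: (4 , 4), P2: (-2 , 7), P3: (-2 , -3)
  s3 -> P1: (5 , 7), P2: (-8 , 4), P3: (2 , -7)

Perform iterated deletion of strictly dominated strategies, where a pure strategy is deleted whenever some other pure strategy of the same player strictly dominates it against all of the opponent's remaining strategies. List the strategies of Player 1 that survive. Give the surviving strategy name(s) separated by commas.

Player 2's strategy P3 is strictly dominated by P1 (s1: 3>-3, s2: 4>-3, s3: 7>-7) and is removed.
For Player 1, s1 strictly dominates s3 on the remaining columns (P1: 9>5, P2: -3>-8); eliminate s3.
Player 2's strategy P1 is strictly dominated by P2 (s1: 9>3, s2: 7>4) and is removed.
Player 1's strategy s1 is strictly dominated by s2 (P2: -2>-3) and is removed.
Among the remaining strategies, none is strictly dominated by another pure strategy of the same player, so the elimination stops.
Surviving strategies — Player 1: {s2}; Player 2: {P2}.

s2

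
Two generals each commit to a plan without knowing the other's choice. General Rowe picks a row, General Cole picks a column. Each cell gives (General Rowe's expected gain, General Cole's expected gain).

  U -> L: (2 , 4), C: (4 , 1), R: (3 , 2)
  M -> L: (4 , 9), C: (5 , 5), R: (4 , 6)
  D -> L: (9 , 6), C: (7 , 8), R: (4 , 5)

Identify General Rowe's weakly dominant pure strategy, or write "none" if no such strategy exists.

D

D vs U: L: 9>2, C: 7>4, R: 4>3.
D vs M: L: 9>4, C: 7>5, R: 4=4.
D is at least as good as every other strategy against every opponent action, so it is weakly dominant.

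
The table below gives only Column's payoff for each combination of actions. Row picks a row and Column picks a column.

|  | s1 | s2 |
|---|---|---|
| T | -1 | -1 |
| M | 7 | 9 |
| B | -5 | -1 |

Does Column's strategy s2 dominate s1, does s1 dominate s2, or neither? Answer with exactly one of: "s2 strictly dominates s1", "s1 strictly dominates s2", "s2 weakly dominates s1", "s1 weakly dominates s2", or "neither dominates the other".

s2 weakly dominates s1

Compare s2 to s1 across each choice by Row: T: -1=-1, M: 9>7, B: -1>-5.
s2 is at least as good everywhere and strictly better somewhere (tied only at T), so s2 weakly but not strictly dominates s1.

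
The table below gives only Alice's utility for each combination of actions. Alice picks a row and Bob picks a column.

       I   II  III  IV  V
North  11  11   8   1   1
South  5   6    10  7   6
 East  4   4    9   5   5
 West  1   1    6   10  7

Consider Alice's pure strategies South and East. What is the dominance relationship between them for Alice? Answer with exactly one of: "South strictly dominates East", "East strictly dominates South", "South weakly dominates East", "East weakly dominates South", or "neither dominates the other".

South strictly dominates East

South's payoffs vs East's, by Bob's action — I: 5>4, II: 6>4, III: 10>9, IV: 7>5, V: 6>5.
South gives a strictly higher payoff against every action of Bob, so South strictly dominates East.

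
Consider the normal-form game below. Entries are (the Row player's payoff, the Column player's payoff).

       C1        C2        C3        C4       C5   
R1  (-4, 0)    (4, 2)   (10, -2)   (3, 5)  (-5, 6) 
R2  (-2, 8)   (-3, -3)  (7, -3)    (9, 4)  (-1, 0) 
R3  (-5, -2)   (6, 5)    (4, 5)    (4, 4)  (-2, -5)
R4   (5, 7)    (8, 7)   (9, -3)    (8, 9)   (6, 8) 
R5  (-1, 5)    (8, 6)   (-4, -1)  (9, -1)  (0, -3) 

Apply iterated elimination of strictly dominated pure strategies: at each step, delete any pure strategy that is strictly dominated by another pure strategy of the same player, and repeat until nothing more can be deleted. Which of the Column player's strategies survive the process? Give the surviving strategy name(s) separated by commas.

The Row player's strategy R3 is strictly dominated by R4 (C1: 5>-5, C2: 8>6, C3: 9>4, C4: 8>4, C5: 6>-2) and is removed.
Column C3 is eliminated: C1 beats it against every remaining row (R1: 0>-2, R2: 8>-3, R4: 7>-3, R5: 5>-1).
The Row player's strategy R1 is strictly dominated by R4 (C1: 5>-4, C2: 8>4, C4: 8>3, C5: 6>-5) and is removed.
For the Column player, C4 strictly dominates C5 on the remaining rows (R2: 4>0, R4: 9>8, R5: -1>-3); eliminate C5.
Among the remaining strategies, none is strictly dominated by another pure strategy of the same player, so the elimination stops.
Surviving strategies — the Row player: {R2, R4, R5}; the Column player: {C1, C2, C4}.

C1, C2, C4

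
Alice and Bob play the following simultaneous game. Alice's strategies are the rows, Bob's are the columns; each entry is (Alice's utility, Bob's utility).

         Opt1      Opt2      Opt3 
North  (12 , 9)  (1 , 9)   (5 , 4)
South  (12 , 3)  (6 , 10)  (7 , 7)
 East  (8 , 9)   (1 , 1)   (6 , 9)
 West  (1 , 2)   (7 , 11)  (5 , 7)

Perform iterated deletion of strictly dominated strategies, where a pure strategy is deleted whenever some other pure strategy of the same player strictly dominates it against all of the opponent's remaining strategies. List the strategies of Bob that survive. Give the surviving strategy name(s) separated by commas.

Alice's strategy East is strictly dominated by South (Opt1: 12>8, Opt2: 6>1, Opt3: 7>6) and is removed.
Column Opt3 is eliminated: Opt2 beats it against every remaining row (North: 9>4, South: 10>7, West: 11>7).
Among the remaining strategies, none is strictly dominated by another pure strategy of the same player, so the elimination stops.
Surviving strategies — Alice: {North, South, West}; Bob: {Opt1, Opt2}.

Opt1, Opt2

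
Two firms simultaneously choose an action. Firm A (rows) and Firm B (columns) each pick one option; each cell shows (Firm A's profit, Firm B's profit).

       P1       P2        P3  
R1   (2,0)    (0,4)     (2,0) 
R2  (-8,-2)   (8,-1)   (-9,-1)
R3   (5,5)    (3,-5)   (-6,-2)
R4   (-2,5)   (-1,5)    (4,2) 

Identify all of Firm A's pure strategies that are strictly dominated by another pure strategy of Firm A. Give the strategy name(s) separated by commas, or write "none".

R1: no other strategy beats it everywhere (R2 at P1 (2>-8); R3 at P3 (2>-6); R4 at P1 (2>-2)).
R2: no other strategy beats it everywhere (R1 at P2 (8>0); R3 at P2 (8>3); R4 at P2 (8>-1)).
R3 is not dominated — it holds its own against R1 at P1 (5>2); R2 at P1 (5>-8); R4 at P1 (5>-2).
R4: no other strategy beats it everywhere (R1 at P3 (4>2); R2 at P1 (-2>-8); R3 at P3 (4>-6)).

none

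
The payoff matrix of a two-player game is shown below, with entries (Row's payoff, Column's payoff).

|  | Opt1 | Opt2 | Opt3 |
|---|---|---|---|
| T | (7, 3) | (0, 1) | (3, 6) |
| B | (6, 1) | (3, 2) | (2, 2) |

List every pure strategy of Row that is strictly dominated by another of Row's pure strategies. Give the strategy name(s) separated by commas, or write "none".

Nothing dominates T: B at Opt1 (7>6).
Nothing dominates B: T at Opt2 (3>0).

none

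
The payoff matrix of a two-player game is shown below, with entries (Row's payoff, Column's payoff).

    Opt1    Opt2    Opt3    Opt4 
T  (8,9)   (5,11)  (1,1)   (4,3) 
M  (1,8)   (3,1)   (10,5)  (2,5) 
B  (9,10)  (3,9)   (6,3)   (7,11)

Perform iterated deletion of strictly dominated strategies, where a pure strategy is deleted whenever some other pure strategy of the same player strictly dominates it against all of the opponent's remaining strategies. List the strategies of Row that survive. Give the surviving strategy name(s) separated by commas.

T, B

For Column, Opt1 strictly dominates Opt3 on the remaining rows (T: 9>1, M: 8>5, B: 10>3); eliminate Opt3.
Row M is eliminated: T beats it against every remaining column (Opt1: 8>1, Opt2: 5>3, Opt4: 4>2).
Among the remaining strategies, none is strictly dominated by another pure strategy of the same player, so the elimination stops.
Surviving strategies — Row: {T, B}; Column: {Opt1, Opt2, Opt4}.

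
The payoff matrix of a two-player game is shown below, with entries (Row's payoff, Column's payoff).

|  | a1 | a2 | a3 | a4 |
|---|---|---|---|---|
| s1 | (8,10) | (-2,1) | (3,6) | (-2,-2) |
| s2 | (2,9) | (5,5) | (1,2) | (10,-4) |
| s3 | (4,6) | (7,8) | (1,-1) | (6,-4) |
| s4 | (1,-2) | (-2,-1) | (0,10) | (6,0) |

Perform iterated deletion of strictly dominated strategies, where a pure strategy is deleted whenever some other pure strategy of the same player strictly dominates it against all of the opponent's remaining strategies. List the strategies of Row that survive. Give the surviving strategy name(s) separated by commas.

s1, s3

Row's strategy s4 is strictly dominated by s2 (a1: 2>1, a2: 5>-2, a3: 1>0, a4: 10>6) and is removed.
For Column, a1 strictly dominates a3 on the remaining rows (s1: 10>6, s2: 9>2, s3: 6>-1); eliminate a3.
For Column, a1 strictly dominates a4 on the remaining rows (s1: 10>-2, s2: 9>-4, s3: 6>-4); eliminate a4.
Row s2 is eliminated: s3 beats it against every remaining column (a1: 4>2, a2: 7>5).
Among the remaining strategies, none is strictly dominated by another pure strategy of the same player, so the elimination stops.
Surviving strategies — Row: {s1, s3}; Column: {a1, a2}.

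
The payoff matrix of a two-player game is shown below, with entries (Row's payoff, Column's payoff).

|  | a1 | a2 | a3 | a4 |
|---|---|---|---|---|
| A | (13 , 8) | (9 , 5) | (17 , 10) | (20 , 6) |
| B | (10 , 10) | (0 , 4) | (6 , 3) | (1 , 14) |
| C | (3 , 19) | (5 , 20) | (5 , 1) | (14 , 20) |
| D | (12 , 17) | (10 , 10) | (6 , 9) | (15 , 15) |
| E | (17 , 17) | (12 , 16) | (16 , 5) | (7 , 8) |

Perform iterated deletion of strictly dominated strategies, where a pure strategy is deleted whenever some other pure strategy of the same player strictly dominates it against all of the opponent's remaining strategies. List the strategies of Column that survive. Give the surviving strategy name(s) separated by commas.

For Row, A strictly dominates B on the remaining columns (a1: 13>10, a2: 9>0, a3: 17>6, a4: 20>1); eliminate B.
Row C is eliminated: A beats it against every remaining column (a1: 13>3, a2: 9>5, a3: 17>5, a4: 20>14).
Column's strategy a2 is strictly dominated by a1 (A: 8>5, D: 17>10, E: 17>16) and is removed.
Row's strategy D is strictly dominated by A (a1: 13>12, a3: 17>6, a4: 20>15) and is removed.
Column a4 is eliminated: a1 beats it against every remaining row (A: 8>6, E: 17>8).
Among the remaining strategies, none is strictly dominated by another pure strategy of the same player, so the elimination stops.
Surviving strategies — Row: {A, E}; Column: {a1, a3}.

a1, a3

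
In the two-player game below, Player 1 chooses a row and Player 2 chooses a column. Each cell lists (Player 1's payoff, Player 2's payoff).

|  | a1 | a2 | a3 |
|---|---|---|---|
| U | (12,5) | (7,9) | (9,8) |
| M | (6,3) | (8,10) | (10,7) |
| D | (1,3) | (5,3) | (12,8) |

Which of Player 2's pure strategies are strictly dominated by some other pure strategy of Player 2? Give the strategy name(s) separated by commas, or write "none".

a1: dominated, since a3 does at least as well everywhere (U: 8>5, M: 7>3, D: 8>3).
a2 is not dominated — it holds its own against a1 at U (9>5); a3 at U (9>8).
Nothing dominates a3: a1 at U (8>5); a2 at D (8>3).

a1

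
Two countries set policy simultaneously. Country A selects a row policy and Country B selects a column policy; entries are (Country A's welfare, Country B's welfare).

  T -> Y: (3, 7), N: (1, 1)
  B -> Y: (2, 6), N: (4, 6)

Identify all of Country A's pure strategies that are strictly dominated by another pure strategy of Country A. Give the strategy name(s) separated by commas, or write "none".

none

T is not dominated — it holds its own against B at Y (3>2).
Nothing dominates B: T at N (4>1).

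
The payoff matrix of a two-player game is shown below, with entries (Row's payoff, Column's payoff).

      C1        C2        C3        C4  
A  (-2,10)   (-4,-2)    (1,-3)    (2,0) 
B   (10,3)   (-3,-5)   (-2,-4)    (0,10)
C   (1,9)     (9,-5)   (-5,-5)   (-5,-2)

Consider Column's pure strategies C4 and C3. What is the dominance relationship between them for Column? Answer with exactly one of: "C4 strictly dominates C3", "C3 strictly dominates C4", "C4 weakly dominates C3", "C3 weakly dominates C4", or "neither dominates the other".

Compare C4 to C3 across each opponent action: A: 0>-3, B: 10>-4, C: -2>-5.
C4 gives a strictly higher payoff against each opponent action, so C4 strictly dominates C3.

C4 strictly dominates C3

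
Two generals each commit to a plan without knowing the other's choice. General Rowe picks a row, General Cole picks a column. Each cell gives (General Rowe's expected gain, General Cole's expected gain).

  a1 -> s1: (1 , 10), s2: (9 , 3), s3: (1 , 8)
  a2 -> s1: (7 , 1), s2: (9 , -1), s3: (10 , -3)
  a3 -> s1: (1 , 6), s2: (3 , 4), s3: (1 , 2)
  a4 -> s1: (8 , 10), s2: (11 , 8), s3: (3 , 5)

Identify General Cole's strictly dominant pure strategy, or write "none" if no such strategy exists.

s1 vs s2: a1: 10>3, a2: 1>-1, a3: 6>4, a4: 10>8.
s1 vs s3: a1: 10>8, a2: 1>-3, a3: 6>2, a4: 10>5.
s1 strictly beats every other strategy against every opponent action, so it is strictly dominant.

s1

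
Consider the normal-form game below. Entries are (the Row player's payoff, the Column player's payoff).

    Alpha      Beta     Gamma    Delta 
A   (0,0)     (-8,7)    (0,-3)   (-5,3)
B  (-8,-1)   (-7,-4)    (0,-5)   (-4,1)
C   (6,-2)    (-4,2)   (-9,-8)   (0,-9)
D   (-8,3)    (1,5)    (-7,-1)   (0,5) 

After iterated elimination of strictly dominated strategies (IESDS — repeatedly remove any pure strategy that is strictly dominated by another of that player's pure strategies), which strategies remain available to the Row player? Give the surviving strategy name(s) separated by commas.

The Column player's strategy Gamma is strictly dominated by Alpha (A: 0>-3, B: -1>-5, C: -2>-8, D: 3>-1) and is removed.
For the Row player, C strictly dominates A on the remaining columns (Alpha: 6>0, Beta: -4>-8, Delta: 0>-5); eliminate A.
Row B is eliminated: C beats it against every remaining column (Alpha: 6>-8, Beta: -4>-7, Delta: 0>-4).
Column Alpha is eliminated: Beta beats it against every remaining row (C: 2>-2, D: 5>3).
Among the remaining strategies, none is strictly dominated by another pure strategy of the same player, so the elimination stops.
Surviving strategies — the Row player: {C, D}; the Column player: {Beta, Delta}.

C, D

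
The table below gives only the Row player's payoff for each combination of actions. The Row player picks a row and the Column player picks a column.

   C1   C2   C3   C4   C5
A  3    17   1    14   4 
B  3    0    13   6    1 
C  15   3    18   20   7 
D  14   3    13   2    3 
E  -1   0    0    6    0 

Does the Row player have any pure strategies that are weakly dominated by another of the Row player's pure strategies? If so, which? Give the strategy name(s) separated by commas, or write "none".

B, D, E

Nothing dominates A: B at C2 (17>0); C at C2 (17>3); D at C2 (17>3); E at C1 (3>-1).
B: dominated, since C does at least as well everywhere (C1: 15>3, C2: 3>0, C3: 18>13, C4: 20>6, C5: 7>1).
Nothing dominates C: A at C1 (15>3); B at C1 (15>3); D at C1 (15>14); E at C1 (15>-1).
C weakly dominates D — C1: 15>14, C2: 3=3, C3: 18>13, C4: 20>2, C5: 7>3.
E is weakly dominated by A (C1: 3>-1, C2: 17>0, C3: 1>0, C4: 14>6, C5: 4>0).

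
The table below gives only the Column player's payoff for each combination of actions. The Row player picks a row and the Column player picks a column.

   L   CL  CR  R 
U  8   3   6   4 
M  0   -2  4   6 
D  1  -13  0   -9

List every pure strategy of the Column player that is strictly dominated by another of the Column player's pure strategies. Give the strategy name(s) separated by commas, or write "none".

CL

Nothing dominates L: CL at U (8>3); CR at U (8>6); R at U (8>4).
L strictly dominates CL — U: 8>3, M: 0>-2, D: 1>-13.
CR is not dominated — it holds its own against L at M (4>0); CL at U (6>3); R at U (6>4).
R: no other strategy beats it everywhere (L at M (6>0); CL at U (4>3); CR at M (6>4)).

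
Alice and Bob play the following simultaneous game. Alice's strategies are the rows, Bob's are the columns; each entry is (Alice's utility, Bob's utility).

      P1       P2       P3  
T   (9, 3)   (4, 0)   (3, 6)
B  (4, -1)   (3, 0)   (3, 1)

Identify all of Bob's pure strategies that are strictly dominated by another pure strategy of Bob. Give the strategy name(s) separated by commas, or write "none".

P1, P2

P1 is strictly dominated by P3 (T: 6>3, B: 1>-1).
P2: dominated, since P3 does at least as well everywhere (T: 6>0, B: 1>0).
Nothing dominates P3: P1 at T (6>3); P2 at T (6>0).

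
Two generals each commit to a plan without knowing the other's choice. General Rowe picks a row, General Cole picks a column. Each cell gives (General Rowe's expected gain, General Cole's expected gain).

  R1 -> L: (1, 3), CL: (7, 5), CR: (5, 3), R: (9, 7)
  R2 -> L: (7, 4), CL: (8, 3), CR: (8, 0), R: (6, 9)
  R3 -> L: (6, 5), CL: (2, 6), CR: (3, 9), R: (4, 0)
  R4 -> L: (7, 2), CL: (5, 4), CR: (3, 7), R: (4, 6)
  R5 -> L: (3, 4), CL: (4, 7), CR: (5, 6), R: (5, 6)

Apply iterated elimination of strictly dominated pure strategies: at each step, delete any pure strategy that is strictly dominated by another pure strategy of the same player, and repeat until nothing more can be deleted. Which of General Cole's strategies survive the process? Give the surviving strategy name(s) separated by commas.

Row R3 is eliminated: R2 beats it against every remaining column (L: 7>6, CL: 8>2, CR: 8>3, R: 6>4).
General Rowe's strategy R5 is strictly dominated by R2 (L: 7>3, CL: 8>4, CR: 8>5, R: 6>5) and is removed.
Column L is eliminated: R beats it against every remaining row (R1: 7>3, R2: 9>4, R4: 6>2).
Row R4 is eliminated: R1 beats it against every remaining column (CL: 7>5, CR: 5>3, R: 9>4).
For General Cole, R strictly dominates CL on the remaining rows (R1: 7>5, R2: 9>3); eliminate CL.
Column CR is eliminated: R beats it against every remaining row (R1: 7>3, R2: 9>0).
For General Rowe, R1 strictly dominates R2 on the remaining columns (R: 9>6); eliminate R2.
Among the remaining strategies, none is strictly dominated by another pure strategy of the same player, so the elimination stops.
Surviving strategies — General Rowe: {R1}; General Cole: {R}.

R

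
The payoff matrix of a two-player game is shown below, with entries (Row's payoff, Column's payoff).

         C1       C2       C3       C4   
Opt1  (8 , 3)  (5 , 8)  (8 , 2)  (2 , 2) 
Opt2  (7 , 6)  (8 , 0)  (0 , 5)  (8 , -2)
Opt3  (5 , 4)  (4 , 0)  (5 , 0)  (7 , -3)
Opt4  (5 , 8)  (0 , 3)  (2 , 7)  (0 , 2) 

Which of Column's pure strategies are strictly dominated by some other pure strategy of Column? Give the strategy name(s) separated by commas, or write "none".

C3, C4

C1 is not dominated — it holds its own against C2 at Opt2 (6>0); C3 at Opt1 (3>2); C4 at Opt1 (3>2).
C2: no other strategy beats it everywhere (C1 at Opt1 (8>3); C3 at Opt1 (8>2); C4 at Opt1 (8>2)).
C1 strictly dominates C3 — Opt1: 3>2, Opt2: 6>5, Opt3: 4>0, Opt4: 8>7.
C4: dominated, since C1 does at least as well everywhere (Opt1: 3>2, Opt2: 6>-2, Opt3: 4>-3, Opt4: 8>2).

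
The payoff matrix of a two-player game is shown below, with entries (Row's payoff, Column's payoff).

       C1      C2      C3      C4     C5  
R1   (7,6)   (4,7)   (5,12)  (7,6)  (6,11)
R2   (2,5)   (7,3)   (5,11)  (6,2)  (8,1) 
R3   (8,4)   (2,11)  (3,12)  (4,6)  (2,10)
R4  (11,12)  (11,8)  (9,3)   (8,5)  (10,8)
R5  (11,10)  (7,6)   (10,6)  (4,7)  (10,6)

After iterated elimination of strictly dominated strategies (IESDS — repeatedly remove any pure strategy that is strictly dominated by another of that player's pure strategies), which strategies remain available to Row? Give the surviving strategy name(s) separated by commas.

R4, R5

Row's strategy R1 is strictly dominated by R4 (C1: 11>7, C2: 11>4, C3: 9>5, C4: 8>7, C5: 10>6) and is removed.
Row's strategy R2 is strictly dominated by R4 (C1: 11>2, C2: 11>7, C3: 9>5, C4: 8>6, C5: 10>8) and is removed.
For Row, R4 strictly dominates R3 on the remaining columns (C1: 11>8, C2: 11>2, C3: 9>3, C4: 8>4, C5: 10>2); eliminate R3.
Column's strategy C2 is strictly dominated by C1 (R4: 12>8, R5: 10>6) and is removed.
Column C3 is eliminated: C1 beats it against every remaining row (R4: 12>3, R5: 10>6).
Column's strategy C4 is strictly dominated by C1 (R4: 12>5, R5: 10>7) and is removed.
Column's strategy C5 is strictly dominated by C1 (R4: 12>8, R5: 10>6) and is removed.
Among the remaining strategies, none is strictly dominated by another pure strategy of the same player, so the elimination stops.
Surviving strategies — Row: {R4, R5}; Column: {C1}.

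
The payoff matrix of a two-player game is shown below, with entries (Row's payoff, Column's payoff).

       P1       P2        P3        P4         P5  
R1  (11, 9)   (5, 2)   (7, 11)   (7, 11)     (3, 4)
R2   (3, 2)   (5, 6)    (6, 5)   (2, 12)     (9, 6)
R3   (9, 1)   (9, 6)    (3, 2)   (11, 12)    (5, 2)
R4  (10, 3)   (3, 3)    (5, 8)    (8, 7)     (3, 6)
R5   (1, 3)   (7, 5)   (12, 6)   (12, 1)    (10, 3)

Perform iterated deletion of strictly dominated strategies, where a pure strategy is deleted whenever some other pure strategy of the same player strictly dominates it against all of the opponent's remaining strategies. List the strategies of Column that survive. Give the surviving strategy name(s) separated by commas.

P2, P3, P4

Column P1 is eliminated: P3 beats it against every remaining row (R1: 11>9, R2: 5>2, R3: 2>1, R4: 8>3, R5: 6>3).
For Row, R5 strictly dominates R1 on the remaining columns (P2: 7>5, P3: 12>7, P4: 12>7, P5: 10>3); eliminate R1.
For Row, R5 strictly dominates R2 on the remaining columns (P2: 7>5, P3: 12>6, P4: 12>2, P5: 10>9); eliminate R2.
For Row, R5 strictly dominates R4 on the remaining columns (P2: 7>3, P3: 12>5, P4: 12>8, P5: 10>3); eliminate R4.
Column P5 is eliminated: P2 beats it against every remaining row (R3: 6>2, R5: 5>3).
Among the remaining strategies, none is strictly dominated by another pure strategy of the same player, so the elimination stops.
Surviving strategies — Row: {R3, R5}; Column: {P2, P3, P4}.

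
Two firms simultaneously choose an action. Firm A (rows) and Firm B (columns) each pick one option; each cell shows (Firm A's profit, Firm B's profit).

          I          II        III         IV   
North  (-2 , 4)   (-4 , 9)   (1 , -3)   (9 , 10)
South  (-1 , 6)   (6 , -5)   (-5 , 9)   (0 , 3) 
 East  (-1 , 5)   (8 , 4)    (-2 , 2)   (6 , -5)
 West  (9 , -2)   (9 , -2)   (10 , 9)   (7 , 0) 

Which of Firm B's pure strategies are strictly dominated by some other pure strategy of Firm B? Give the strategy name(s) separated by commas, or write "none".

none

Nothing dominates I: II at South (6>-5); III at North (4>-3); IV at South (6>3).
II: no other strategy beats it everywhere (I at North (9>4); III at North (9>-3); IV at East (4>-5)).
III: no other strategy beats it everywhere (I at South (9>6); II at South (9>-5); IV at South (9>3)).
IV: no other strategy beats it everywhere (I at North (10>4); II at North (10>9); III at North (10>-3)).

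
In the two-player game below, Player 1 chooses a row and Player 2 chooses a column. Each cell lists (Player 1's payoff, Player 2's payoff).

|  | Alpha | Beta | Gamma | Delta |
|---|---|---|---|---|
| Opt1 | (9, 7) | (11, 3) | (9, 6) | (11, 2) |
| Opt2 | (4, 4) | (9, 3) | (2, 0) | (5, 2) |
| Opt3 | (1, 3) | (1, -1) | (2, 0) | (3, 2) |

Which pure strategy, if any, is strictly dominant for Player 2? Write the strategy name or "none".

Alpha vs Beta: Opt1: 7>3, Opt2: 4>3, Opt3: 3>-1.
Alpha vs Gamma: Opt1: 7>6, Opt2: 4>0, Opt3: 3>0.
Alpha vs Delta: Opt1: 7>2, Opt2: 4>2, Opt3: 3>2.
Alpha strictly beats every other strategy against every opponent action, so it is strictly dominant.

Alpha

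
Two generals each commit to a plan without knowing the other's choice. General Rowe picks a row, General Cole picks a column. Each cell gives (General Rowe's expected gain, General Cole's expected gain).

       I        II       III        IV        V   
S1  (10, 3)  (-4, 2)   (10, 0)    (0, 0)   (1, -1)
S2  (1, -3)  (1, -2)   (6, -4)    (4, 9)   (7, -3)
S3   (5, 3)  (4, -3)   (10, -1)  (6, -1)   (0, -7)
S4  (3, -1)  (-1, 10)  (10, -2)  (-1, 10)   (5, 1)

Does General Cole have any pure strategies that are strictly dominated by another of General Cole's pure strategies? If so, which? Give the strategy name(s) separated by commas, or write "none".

I is not dominated — it holds its own against II at S1 (3>2); III at S1 (3>0); IV at S1 (3>0); V at S1 (3>-1).
II: no other strategy beats it everywhere (I at S2 (-2>-3); III at S1 (2>0); IV at S1 (2>0); V at S1 (2>-1)).
III is strictly dominated by I (S1: 3>0, S2: -3>-4, S3: 3>-1, S4: -1>-2).
IV is not dominated — it holds its own against I at S2 (9>-3); II at S2 (9>-2); III at S1 (0=0); V at S1 (0>-1).
II strictly dominates V — S1: 2>-1, S2: -2>-3, S3: -3>-7, S4: 10>1.

III, V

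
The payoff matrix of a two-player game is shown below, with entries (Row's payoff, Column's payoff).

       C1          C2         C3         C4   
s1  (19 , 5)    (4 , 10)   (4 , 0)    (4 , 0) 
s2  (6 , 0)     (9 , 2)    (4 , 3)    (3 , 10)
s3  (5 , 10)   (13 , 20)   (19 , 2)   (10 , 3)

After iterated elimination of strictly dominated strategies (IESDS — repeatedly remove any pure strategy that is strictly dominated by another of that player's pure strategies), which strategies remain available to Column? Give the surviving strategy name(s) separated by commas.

Column C1 is eliminated: C2 beats it against every remaining row (s1: 10>5, s2: 2>0, s3: 20>10).
For Row, s3 strictly dominates s1 on the remaining columns (C2: 13>4, C3: 19>4, C4: 10>4); eliminate s1.
Row's strategy s2 is strictly dominated by s3 (C2: 13>9, C3: 19>4, C4: 10>3) and is removed.
For Column, C2 strictly dominates C3 on the remaining rows (s3: 20>2); eliminate C3.
For Column, C2 strictly dominates C4 on the remaining rows (s3: 20>3); eliminate C4.
Among the remaining strategies, none is strictly dominated by another pure strategy of the same player, so the elimination stops.
Surviving strategies — Row: {s3}; Column: {C2}.

C2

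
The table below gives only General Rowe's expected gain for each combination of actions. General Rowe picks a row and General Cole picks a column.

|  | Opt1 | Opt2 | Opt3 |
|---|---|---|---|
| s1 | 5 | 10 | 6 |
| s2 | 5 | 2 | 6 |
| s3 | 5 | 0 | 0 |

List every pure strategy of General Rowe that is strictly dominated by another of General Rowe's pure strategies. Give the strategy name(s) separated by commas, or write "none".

s1: no other strategy beats it everywhere (s2 at Opt1 (5=5); s3 at Opt1 (5=5)).
Nothing dominates s2: s1 at Opt1 (5=5); s3 at Opt1 (5=5).
s3: no other strategy beats it everywhere (s1 at Opt1 (5=5); s2 at Opt1 (5=5)).

none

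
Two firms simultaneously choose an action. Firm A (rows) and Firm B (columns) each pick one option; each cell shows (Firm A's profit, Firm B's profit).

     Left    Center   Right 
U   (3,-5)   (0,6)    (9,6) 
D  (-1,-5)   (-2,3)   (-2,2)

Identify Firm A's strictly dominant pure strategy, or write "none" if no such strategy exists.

U vs D: Left: 3>-1, Center: 0>-2, Right: 9>-2.
U strictly beats every other strategy against every opponent action, so it is strictly dominant.

U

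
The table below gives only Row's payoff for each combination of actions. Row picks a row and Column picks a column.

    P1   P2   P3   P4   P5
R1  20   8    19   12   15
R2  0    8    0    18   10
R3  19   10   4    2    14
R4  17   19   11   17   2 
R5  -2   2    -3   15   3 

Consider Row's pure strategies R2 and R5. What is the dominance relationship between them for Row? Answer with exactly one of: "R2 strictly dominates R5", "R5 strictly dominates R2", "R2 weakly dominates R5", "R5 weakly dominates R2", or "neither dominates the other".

R2's payoffs vs R5's, by Column's action — P1: 0>-2, P2: 8>2, P3: 0>-3, P4: 18>15, P5: 10>3.
R2 gives a strictly higher payoff against each choice by Column, so R2 strictly dominates R5.

R2 strictly dominates R5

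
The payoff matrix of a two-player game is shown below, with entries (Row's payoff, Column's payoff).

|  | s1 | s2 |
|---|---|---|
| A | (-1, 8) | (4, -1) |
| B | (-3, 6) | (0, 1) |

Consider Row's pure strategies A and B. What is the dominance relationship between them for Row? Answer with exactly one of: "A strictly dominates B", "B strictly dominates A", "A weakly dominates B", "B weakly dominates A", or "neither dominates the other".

A strictly dominates B

A's payoffs vs B's, by Column's action — s1: -1>-3, s2: 4>0.
A gives a strictly higher payoff against each choice by Column, so A strictly dominates B.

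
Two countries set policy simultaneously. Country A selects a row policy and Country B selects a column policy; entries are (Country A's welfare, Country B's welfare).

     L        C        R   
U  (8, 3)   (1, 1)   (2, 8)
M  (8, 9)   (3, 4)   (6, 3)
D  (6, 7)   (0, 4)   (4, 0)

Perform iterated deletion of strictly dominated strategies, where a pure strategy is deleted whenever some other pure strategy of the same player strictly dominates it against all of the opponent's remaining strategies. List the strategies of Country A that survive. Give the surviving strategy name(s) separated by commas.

U, M

Country A's strategy D is strictly dominated by M (L: 8>6, C: 3>0, R: 6>4) and is removed.
Column C is eliminated: L beats it against every remaining row (U: 3>1, M: 9>4).
Among the remaining strategies, none is strictly dominated by another pure strategy of the same player, so the elimination stops.
Surviving strategies — Country A: {U, M}; Country B: {L, R}.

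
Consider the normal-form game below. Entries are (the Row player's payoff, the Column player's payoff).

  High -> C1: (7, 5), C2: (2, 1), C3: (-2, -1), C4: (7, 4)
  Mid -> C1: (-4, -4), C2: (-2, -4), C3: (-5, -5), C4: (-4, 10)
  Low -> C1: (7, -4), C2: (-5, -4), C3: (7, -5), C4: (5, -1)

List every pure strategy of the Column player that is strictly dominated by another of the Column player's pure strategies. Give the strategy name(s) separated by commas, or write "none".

C1 is not dominated — it holds its own against C2 at High (5>1); C3 at High (5>-1); C4 at High (5>4).
C4 strictly dominates C2 — High: 4>1, Mid: 10>-4, Low: -1>-4.
C1 strictly dominates C3 — High: 5>-1, Mid: -4>-5, Low: -4>-5.
C4: no other strategy beats it everywhere (C1 at Mid (10>-4); C2 at High (4>1); C3 at High (4>-1)).

C2, C3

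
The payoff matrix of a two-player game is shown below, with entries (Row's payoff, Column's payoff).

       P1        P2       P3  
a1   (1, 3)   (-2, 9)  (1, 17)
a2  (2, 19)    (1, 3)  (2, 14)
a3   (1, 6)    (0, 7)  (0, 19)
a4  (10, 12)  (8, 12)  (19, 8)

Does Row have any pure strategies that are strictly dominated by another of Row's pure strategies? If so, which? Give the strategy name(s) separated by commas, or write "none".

a1, a2, a3

a1 is strictly dominated by a2 (P1: 2>1, P2: 1>-2, P3: 2>1).
a2 is strictly dominated by a4 (P1: 10>2, P2: 8>1, P3: 19>2).
a3 is strictly dominated by a2 (P1: 2>1, P2: 1>0, P3: 2>0).
Nothing dominates a4: a1 at P1 (10>1); a2 at P1 (10>2); a3 at P1 (10>1).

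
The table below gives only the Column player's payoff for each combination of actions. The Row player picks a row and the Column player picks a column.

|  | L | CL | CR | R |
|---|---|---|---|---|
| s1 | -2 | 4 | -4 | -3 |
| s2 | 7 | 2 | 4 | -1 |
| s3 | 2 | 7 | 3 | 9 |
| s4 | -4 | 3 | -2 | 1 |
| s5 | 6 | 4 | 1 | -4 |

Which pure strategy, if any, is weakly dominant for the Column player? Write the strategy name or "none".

L fails to dominate CL at s1 (-2<4).
CL fails to dominate L at s2 (2<7).
CR fails to dominate L at s1 (-4<-2).
R fails to dominate L at s1 (-3<-2).
No single strategy dominates all the others.

none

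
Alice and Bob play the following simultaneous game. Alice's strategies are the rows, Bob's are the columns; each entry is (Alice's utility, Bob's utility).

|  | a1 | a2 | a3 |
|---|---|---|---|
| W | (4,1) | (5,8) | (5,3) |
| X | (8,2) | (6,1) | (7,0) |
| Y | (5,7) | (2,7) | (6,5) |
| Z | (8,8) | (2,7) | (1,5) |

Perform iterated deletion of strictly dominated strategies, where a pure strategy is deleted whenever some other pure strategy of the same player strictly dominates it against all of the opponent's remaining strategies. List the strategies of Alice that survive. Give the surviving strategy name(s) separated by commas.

For Alice, X strictly dominates W on the remaining columns (a1: 8>4, a2: 6>5, a3: 7>5); eliminate W.
For Alice, X strictly dominates Y on the remaining columns (a1: 8>5, a2: 6>2, a3: 7>6); eliminate Y.
For Bob, a1 strictly dominates a2 on the remaining rows (X: 2>1, Z: 8>7); eliminate a2.
Column a3 is eliminated: a1 beats it against every remaining row (X: 2>0, Z: 8>5).
Among the remaining strategies, none is strictly dominated by another pure strategy of the same player, so the elimination stops.
Surviving strategies — Alice: {X, Z}; Bob: {a1}.

X, Z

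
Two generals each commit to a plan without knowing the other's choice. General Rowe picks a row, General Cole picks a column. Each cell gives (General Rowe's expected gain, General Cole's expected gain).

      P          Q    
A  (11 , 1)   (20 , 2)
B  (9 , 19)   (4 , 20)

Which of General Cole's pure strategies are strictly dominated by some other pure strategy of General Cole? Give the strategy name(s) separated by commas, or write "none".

P

P: dominated, since Q does at least as well everywhere (A: 2>1, B: 20>19).
Nothing dominates Q: P at A (2>1).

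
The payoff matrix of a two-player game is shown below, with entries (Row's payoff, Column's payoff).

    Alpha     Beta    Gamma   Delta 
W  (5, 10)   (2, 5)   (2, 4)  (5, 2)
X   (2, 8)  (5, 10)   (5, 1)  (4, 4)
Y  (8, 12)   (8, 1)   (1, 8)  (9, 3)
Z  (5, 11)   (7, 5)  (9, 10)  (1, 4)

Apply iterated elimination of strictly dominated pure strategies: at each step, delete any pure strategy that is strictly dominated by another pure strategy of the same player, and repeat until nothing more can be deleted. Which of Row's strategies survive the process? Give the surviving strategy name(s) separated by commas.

Y

For Column, Alpha strictly dominates Gamma on the remaining rows (W: 10>4, X: 8>1, Y: 12>8, Z: 11>10); eliminate Gamma.
Row's strategy W is strictly dominated by Y (Alpha: 8>5, Beta: 8>2, Delta: 9>5) and is removed.
Row's strategy X is strictly dominated by Y (Alpha: 8>2, Beta: 8>5, Delta: 9>4) and is removed.
Row's strategy Z is strictly dominated by Y (Alpha: 8>5, Beta: 8>7, Delta: 9>1) and is removed.
Column Beta is eliminated: Alpha beats it against every remaining row (Y: 12>1).
Column Delta is eliminated: Alpha beats it against every remaining row (Y: 12>3).
Among the remaining strategies, none is strictly dominated by another pure strategy of the same player, so the elimination stops.
Surviving strategies — Row: {Y}; Column: {Alpha}.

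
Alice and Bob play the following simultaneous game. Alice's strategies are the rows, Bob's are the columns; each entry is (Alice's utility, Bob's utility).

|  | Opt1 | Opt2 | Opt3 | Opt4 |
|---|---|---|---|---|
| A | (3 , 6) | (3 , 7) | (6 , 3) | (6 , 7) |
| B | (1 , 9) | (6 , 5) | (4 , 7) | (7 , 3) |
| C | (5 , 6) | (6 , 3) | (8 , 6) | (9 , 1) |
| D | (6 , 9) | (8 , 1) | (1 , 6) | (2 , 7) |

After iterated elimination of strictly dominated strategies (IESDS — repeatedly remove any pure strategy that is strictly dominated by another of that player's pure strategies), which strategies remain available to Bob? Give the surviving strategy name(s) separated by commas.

For Alice, C strictly dominates A on the remaining columns (Opt1: 5>3, Opt2: 6>3, Opt3: 8>6, Opt4: 9>6); eliminate A.
Bob's strategy Opt2 is strictly dominated by Opt1 (B: 9>5, C: 6>3, D: 9>1) and is removed.
Row B is eliminated: C beats it against every remaining column (Opt1: 5>1, Opt3: 8>4, Opt4: 9>7).
For Bob, Opt1 strictly dominates Opt4 on the remaining rows (C: 6>1, D: 9>7); eliminate Opt4.
Among the remaining strategies, none is strictly dominated by another pure strategy of the same player, so the elimination stops.
Surviving strategies — Alice: {C, D}; Bob: {Opt1, Opt3}.

Opt1, Opt3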